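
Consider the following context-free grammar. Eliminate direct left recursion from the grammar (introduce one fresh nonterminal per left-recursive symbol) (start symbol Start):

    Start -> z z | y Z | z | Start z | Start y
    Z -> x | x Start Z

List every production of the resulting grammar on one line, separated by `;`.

Start -> z z Start1 | y Z Start1 | z Start1; Z -> x | x Start Z; Start1 -> z Start1 | y Start1 | ε

Left recursion appears on Start.
For Start: α = {z, y}, β = {z z, y Z, z}. Rewrite as Start → β Start1 and Start1 → α Start1 | ε.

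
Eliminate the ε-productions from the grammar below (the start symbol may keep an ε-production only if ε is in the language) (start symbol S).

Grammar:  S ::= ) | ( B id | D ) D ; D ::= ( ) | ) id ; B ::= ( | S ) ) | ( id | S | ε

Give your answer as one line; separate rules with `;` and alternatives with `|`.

The nullable symbols are {B}.
ε ∉ L(G), so no ε-production is kept.
Expand every rule over subsets of its nullable positions: S → ( B id gives ( B id | ( id.

S ::= ) | ( B id | ( id | D ) D; D ::= ( ) | ) id; B ::= ( | S ) ) | ( id | S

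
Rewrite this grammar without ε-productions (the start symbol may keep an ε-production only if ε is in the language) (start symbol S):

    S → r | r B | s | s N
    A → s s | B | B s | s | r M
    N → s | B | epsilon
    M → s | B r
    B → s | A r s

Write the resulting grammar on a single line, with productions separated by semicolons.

The nullable symbols are {N}.
ε ∉ L(G), so no ε-production is kept.

S → r | r B | s | s N; A → s s | B | B s | s | r M; N → s | B; M → s | B r; B → s | A r s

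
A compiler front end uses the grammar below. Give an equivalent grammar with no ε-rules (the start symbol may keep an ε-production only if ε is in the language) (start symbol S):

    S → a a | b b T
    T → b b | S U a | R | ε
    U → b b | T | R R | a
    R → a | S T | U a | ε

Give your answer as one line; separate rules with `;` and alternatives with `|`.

Nullable set = {R, T, U}.
ε ∉ L(G), so no ε-production is kept.
For each production, add variants omitting each subset of nullable occurrences: S → b b T gives b b T | b b. T → S U a gives S U a | S a. U → R R gives R R | R. R → S T gives S T | S.

S → a a | b b T | b b; T → b b | S U a | S a | R; U → b b | T | R R | R | a; R → a | S T | S | U a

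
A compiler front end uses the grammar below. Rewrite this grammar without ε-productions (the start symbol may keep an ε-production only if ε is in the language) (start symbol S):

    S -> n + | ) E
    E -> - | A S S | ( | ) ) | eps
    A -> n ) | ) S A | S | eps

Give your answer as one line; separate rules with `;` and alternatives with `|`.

S -> n + | ) E | ); E -> - | A S S | S S | ( | ) ); A -> n ) | ) S A | ) S | S

Nullable set = {A, E}.
ε ∉ L(G), so no ε-production is kept.
Expand every rule over subsets of its nullable positions: S → ) E gives ) E | ). E → A S S gives A S S | S S. A → ) S A gives ) S A | ) S.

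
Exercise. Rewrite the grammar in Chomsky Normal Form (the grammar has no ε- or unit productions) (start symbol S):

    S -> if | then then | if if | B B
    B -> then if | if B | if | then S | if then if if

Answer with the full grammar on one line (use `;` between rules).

S -> if | X1 X1 | X2 X2 | B B; B -> X1 X2 | X2 B | if | X1 S | X2 Y1; X1 -> then; X2 -> if; Y1 -> X1 Y2; Y2 -> X2 X2

Introduce a nonterminal for each terminal appearing in a rule of length ≥ 2: X1 → then, X2 → if.
Binarize each right-hand side of length ≥ 3 by chaining fresh nonterminals (Y1, Y2, …): affected rules were B → X2 X1 X2 X2.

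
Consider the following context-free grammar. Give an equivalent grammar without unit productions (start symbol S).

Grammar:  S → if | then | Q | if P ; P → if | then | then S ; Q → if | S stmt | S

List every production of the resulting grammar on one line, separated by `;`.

S → if | then | if P | S stmt; P → if | then | then S; Q → if | then | if P | S stmt

Unit pairs: Q ⇒* {S}; S ⇒* {Q}.
Replace each nonterminal's rules with the union of the non-unit rules of every nonterminal it unit-derives.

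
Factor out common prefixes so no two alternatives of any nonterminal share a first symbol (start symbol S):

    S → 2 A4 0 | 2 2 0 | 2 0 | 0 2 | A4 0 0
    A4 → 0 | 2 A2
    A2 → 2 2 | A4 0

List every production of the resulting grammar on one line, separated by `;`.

S → 0 2 | A4 0 0 | 2 S'; A4 → 0 | 2 A2; A2 → 2 2 | A4 0; S' → A4 0 | 2 0 | 0

S has alternatives sharing prefix '2': factor to S → 2 S' with S' → A4 0 | 2 0 | 0.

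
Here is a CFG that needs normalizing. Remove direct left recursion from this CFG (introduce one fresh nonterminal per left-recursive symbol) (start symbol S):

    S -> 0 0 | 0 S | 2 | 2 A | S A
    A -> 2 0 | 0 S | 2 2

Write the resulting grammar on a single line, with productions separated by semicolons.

S is directly left-recursive.
For S: α = {A}, β = {0 0, 0 S, 2, 2 A}. Rewrite as S → β S' and S' → α S' | ε.

S -> 0 0 S' | 0 S S' | 2 S' | 2 A S'; A -> 2 0 | 0 S | 2 2; S' -> A S' | ε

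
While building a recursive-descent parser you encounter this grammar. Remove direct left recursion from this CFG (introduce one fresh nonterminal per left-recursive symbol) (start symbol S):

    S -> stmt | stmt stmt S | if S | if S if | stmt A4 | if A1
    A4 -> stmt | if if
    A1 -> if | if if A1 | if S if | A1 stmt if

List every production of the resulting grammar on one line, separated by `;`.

A1 is directly left-recursive.
For A1: α = {stmt if}, β = {if, if if A1, if S if}. Rewrite as A1 → β A1' and A1' → α A1' | ε.

S -> stmt | stmt stmt S | if S | if S if | stmt A4 | if A1; A4 -> stmt | if if; A1 -> if A1' | if if A1 A1' | if S if A1'; A1' -> stmt if A1' | ε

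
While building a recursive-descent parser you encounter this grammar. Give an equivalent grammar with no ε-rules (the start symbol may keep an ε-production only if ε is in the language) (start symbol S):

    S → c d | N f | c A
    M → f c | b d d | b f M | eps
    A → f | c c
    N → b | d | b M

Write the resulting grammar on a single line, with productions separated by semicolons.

S → c d | N f | c A; M → f c | b d d | b f M | b f; A → f | c c; N → b | d | b M

Nullable nonterminals: {M}.
ε ∉ L(G), so no ε-production is kept.
For each production, add variants omitting each subset of nullable occurrences: M → b f M gives b f M | b f.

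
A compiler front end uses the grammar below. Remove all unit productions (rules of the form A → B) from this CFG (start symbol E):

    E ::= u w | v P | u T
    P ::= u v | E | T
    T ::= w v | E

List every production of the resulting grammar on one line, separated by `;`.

E ::= u w | v P | u T; P ::= u w | v P | u T | u v | w v; T ::= u w | v P | u T | w v

Unit pairs: P ⇒* {E, T}; T ⇒* {E}.
Replace each nonterminal's rules with the union of the non-unit rules of every nonterminal it unit-derives.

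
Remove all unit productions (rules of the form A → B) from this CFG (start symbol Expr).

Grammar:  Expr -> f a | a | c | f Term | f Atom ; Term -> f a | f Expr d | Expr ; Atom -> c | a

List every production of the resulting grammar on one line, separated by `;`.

Unit pairs: Term ⇒* {Expr}.
Replace each nonterminal's rules with the union of the non-unit rules of every nonterminal it unit-derives.

Expr -> f a | a | c | f Term | f Atom; Term -> f a | f Expr d | a | c | f Term | f Atom; Atom -> c | a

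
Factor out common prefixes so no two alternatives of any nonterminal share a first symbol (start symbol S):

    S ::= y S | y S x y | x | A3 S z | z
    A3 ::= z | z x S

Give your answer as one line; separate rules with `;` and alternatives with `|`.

S has alternatives sharing prefix 'y S': factor to S → y S S' with S' → ε | x y.
A3 has alternatives sharing prefix 'z': factor to A3 → z A3' with A3' → ε | x S.

S ::= x | A3 S z | z | y S S'; A3 ::= z A3'; S' ::= ε | x y; A3' ::= ε | x S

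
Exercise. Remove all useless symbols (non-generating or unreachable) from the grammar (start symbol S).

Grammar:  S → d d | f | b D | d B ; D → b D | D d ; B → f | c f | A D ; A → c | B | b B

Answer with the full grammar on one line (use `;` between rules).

Generating nonterminals: {A, B, S}.
Reachable from S after that: {B, S}.
Removed useless symbols: {A, D} and every production mentioning them.

S → d d | f | d B; B → f | c f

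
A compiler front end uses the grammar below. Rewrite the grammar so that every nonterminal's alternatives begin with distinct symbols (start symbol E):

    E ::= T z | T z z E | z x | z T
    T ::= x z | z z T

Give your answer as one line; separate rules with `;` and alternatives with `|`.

E has alternatives sharing prefix 'T z': factor to E → T z E' with E' → ε | z E.
E has alternatives sharing prefix 'z': factor to E → z E'' with E'' → x | T.

E ::= T z E' | z E''; T ::= x z | z z T; E' ::= epsilon | z E; E'' ::= x | T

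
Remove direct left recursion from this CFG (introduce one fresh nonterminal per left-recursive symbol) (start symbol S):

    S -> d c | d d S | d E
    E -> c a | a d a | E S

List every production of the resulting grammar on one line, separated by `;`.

S -> d c | d d S | d E; E -> c a E' | a d a E'; E' -> S E' | epsilon

E is directly left-recursive.
For E: α = {S}, β = {c a, a d a}. Rewrite as E → β E' and E' → α E' | ε.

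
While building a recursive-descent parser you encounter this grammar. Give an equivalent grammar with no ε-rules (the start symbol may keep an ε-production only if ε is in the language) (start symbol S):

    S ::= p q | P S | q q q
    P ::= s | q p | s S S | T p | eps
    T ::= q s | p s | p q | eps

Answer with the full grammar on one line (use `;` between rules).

Nullable nonterminals: {P, T}.
ε ∉ L(G), so no ε-production is kept.
Expand every rule over subsets of its nullable positions: P → T p gives T p | p.

S ::= p q | P S | q q q; P ::= s | q p | s S S | T p | p; T ::= q s | p s | p q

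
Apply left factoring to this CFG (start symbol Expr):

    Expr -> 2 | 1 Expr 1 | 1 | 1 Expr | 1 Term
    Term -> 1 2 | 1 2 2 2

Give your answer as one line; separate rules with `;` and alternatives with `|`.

Expr has alternatives sharing prefix '1': factor to Expr → 1 Expr1 with Expr1 → Expr 1 | ε | Expr | Term.
Term has alternatives sharing prefix '1 2': factor to Term → 1 2 Term1 with Term1 → ε | 2 2.
Expr1 has alternatives sharing prefix 'Expr': factor to Expr1 → Expr Expr11 with Expr11 → 1 | ε.

Expr -> 2 | 1 Expr1; Term -> 1 2 Term1; Expr1 -> ε | Term | Expr Expr11; Term1 -> ε | 2 2; Expr11 -> 1 | ε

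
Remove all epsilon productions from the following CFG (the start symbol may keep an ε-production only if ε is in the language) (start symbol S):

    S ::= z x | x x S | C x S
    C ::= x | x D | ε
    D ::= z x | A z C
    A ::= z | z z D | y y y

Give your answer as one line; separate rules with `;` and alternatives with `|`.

Nullable nonterminals: {C}.
ε ∉ L(G), so no ε-production is kept.
Expand every rule over subsets of its nullable positions: S → C x S gives C x S | x S. D → A z C gives A z C | A z.

S ::= z x | x x S | C x S | x S; C ::= x | x D; D ::= z x | A z C | A z; A ::= z | z z D | y y y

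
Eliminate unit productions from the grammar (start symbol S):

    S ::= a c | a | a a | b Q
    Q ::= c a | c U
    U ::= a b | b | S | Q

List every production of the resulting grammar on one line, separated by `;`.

Unit pairs: U ⇒* {Q, S}.
For each unit pair (A, B), copy every non-unit production of B to A, then drop all unit productions.

S ::= a c | a | a a | b Q; Q ::= c a | c U; U ::= a b | b | a c | a | a a | b Q | c a | c U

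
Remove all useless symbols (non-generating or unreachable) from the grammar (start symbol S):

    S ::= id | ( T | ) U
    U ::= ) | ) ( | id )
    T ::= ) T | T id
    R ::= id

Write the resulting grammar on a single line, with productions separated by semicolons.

Generating nonterminals: {R, S, U}.
Reachable from S after that: {S, U}.
Removed useless symbols: {R, T} and every production mentioning them.

S ::= id | ) U; U ::= ) | ) ( | id )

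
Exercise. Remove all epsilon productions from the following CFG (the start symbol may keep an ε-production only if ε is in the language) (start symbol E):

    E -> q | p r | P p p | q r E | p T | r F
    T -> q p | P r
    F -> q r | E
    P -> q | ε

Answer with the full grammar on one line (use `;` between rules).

Nullable nonterminals: {P}.
ε ∉ L(G), so no ε-production is kept.
Add the nullable-subset variants: E → P p p gives P p p | p p. T → P r gives P r | r.

E -> q | p r | P p p | p p | q r E | p T | r F; T -> q p | P r | r; F -> q r | E; P -> q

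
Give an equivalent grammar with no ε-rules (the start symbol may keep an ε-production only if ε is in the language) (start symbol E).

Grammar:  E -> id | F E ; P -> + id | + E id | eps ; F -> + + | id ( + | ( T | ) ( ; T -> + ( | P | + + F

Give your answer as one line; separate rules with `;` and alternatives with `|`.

Nullable nonterminals: {P, T}.
ε ∉ L(G), so no ε-production is kept.
Expand every rule over subsets of its nullable positions: F → ( T gives ( T | (.

E -> id | F E; P -> + id | + E id; F -> + + | id ( + | ( T | ( | ) (; T -> + ( | P | + + F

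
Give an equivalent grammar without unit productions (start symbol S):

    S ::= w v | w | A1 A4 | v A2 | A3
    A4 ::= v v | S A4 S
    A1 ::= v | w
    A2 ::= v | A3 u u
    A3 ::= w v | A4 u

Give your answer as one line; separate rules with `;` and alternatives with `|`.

Unit pairs: S ⇒* {A3}.
For every A with A ⇒* B via unit rules, add B's non-unit alternatives to A; then delete every rule of the form X → Y.

S ::= w v | w | A1 A4 | v A2 | A4 u; A4 ::= v v | S A4 S; A1 ::= v | w; A2 ::= v | A3 u u; A3 ::= w v | A4 u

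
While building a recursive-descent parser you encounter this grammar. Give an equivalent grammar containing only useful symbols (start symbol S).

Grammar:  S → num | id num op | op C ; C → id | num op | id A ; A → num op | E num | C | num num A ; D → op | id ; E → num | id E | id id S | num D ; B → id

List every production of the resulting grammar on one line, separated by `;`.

Generating nonterminals: {A, B, C, D, E, S}.
Reachable from S after that: {A, C, D, E, S}.
Removed useless symbols: {B} and every production mentioning them.

S → num | id num op | op C; C → id | num op | id A; A → num op | E num | C | num num A; D → op | id; E → num | id E | id id S | num D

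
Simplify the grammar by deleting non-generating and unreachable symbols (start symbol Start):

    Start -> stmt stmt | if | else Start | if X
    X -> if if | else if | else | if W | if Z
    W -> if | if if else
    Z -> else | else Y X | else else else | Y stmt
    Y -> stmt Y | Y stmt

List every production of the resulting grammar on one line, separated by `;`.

Generating nonterminals: {Start, W, X, Z}.
Reachable from Start after that: {Start, W, X, Z}.
Removed useless symbols: {Y} and every production mentioning them.

Start -> stmt stmt | if | else Start | if X; X -> if if | else if | else | if W | if Z; W -> if | if if else; Z -> else | else else else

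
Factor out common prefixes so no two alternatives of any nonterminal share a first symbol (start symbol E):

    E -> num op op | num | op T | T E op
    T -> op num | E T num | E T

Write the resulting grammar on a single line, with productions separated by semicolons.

E has alternatives sharing prefix 'num': factor to E → num E' with E' → op op | ε.
T has alternatives sharing prefix 'E T': factor to T → E T T' with T' → num | ε.

E -> op T | T E op | num E'; T -> op num | E T T'; E' -> op op | ε; T' -> num | ε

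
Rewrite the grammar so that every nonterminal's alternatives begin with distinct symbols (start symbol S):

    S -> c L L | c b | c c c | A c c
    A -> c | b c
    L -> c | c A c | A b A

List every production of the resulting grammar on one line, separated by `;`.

S -> A c c | c S'; A -> c | b c; L -> A b A | c L'; S' -> L L | b | c c; L' -> eps | A c

S has alternatives sharing prefix 'c': factor to S → c S' with S' → L L | b | c c.
L has alternatives sharing prefix 'c': factor to L → c L' with L' → ε | A c.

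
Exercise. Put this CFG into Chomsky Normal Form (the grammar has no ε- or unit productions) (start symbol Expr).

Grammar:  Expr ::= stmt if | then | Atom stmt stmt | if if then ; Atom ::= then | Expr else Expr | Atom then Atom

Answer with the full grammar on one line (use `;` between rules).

Introduce a nonterminal for each terminal appearing in a rule of length ≥ 2: X1 → stmt, X2 → if, X3 → then, X4 → else.
Binarize each right-hand side of length ≥ 3 by chaining fresh nonterminals (Y1, Y2, …): affected rules were Expr → Atom X1 X1; Expr → X2 X2 X3; Atom → Expr X4 Expr; Atom → Atom X3 Atom.

Expr ::= X1 X2 | then | Atom Y1 | X2 Y2; Atom ::= then | Expr Y3 | Atom Y4; X1 ::= stmt; X2 ::= if; X3 ::= then; X4 ::= else; Y1 ::= X1 X1; Y2 ::= X2 X3; Y3 ::= X4 Expr; Y4 ::= X3 Atom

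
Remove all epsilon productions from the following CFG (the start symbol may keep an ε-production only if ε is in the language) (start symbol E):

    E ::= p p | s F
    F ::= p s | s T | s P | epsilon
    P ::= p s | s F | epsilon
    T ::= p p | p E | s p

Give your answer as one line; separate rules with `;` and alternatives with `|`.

Nullable set = {F, P}.
ε ∉ L(G), so no ε-production is kept.
For each production, add variants omitting each subset of nullable occurrences: E → s F gives s F | s. F → s P gives s P | s. P → s F gives s F | s.

E ::= p p | s F | s; F ::= p s | s T | s P | s; P ::= p s | s F | s; T ::= p p | p E | s p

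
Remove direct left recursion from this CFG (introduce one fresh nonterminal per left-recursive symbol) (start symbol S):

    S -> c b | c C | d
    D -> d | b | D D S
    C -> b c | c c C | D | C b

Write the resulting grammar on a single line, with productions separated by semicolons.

S -> c b | c C | d; D -> d D' | b D'; C -> b c C' | c c C C' | D C'; D' -> D S D' | ε; C' -> b C' | ε

Directly left-recursive nonterminals: D, C.
For D: α = {D S}, β = {d, b}. Rewrite as D → β D' and D' → α D' | ε.
For C: α = {b}, β = {b c, c c C, D}. Rewrite as C → β C' and C' → α C' | ε.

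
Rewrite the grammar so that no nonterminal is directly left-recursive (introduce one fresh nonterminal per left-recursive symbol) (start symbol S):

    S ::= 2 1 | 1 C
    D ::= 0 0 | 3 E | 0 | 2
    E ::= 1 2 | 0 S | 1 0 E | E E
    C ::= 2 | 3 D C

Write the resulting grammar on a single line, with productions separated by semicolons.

Left recursion appears on E.
For E: α = {E}, β = {1 2, 0 S, 1 0 E}. Rewrite as E → β E' and E' → α E' | ε.

S ::= 2 1 | 1 C; D ::= 0 0 | 3 E | 0 | 2; E ::= 1 2 E' | 0 S E' | 1 0 E E'; C ::= 2 | 3 D C; E' ::= E E' | ε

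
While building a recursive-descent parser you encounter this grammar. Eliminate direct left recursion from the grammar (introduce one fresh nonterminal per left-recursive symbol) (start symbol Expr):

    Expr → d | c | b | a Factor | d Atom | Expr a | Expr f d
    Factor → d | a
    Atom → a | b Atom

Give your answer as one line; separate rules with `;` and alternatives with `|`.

Expr is directly left-recursive.
For Expr: α = {a, f d}, β = {d, c, b, a Factor, d Atom}. Rewrite as Expr → β Expr1 and Expr1 → α Expr1 | ε.

Expr → d Expr1 | c Expr1 | b Expr1 | a Factor Expr1 | d Atom Expr1; Factor → d | a; Atom → a | b Atom; Expr1 → a Expr1 | f d Expr1 | ε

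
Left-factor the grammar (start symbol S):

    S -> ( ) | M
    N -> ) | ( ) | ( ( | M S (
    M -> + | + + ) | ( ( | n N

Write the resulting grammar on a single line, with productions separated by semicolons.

S -> ( ) | M; N -> ) | M S ( | ( N'; M -> ( ( | n N | + M'; N' -> ) | (; M' -> ε | + )

N has alternatives sharing prefix '(': factor to N → ( N' with N' → ) | (.
M has alternatives sharing prefix '+': factor to M → + M' with M' → ε | + ).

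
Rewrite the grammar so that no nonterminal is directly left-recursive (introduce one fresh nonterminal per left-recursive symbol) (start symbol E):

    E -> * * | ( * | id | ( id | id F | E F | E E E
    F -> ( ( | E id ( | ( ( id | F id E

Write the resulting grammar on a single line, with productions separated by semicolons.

E -> * * E' | ( * E' | id E' | ( id E' | id F E'; F -> ( ( F' | E id ( F' | ( ( id F'; E' -> F E' | E E E' | ε; F' -> id E F' | ε

Left recursion appears on E, F.
For E: α = {F, E E}, β = {* *, ( *, id, ( id, id F}. Rewrite as E → β E' and E' → α E' | ε.
For F: α = {id E}, β = {( (, E id (, ( ( id}. Rewrite as F → β F' and F' → α F' | ε.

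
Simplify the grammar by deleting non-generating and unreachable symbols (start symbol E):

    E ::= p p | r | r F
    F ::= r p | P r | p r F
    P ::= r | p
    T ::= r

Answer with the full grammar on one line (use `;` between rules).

Generating nonterminals: {E, F, P, T}.
Reachable from E after that: {E, F, P}.
Removed useless symbols: {T} and every production mentioning them.

E ::= p p | r | r F; F ::= r p | P r | p r F; P ::= r | p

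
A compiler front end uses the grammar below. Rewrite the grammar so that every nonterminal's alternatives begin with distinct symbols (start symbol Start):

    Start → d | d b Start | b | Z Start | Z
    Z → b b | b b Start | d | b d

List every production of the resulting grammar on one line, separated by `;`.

Start → b | d Start1 | Z Start2; Z → d | b Z1; Start1 → ε | b Start; Start2 → Start | ε; Z1 → d | b Z11; Z11 → ε | Start

Start has alternatives sharing prefix 'd': factor to Start → d Start1 with Start1 → ε | b Start.
Start has alternatives sharing prefix 'Z': factor to Start → Z Start2 with Start2 → Start | ε.
Z has alternatives sharing prefix 'b': factor to Z → b Z1 with Z1 → b | b Start | d.
Z1 has alternatives sharing prefix 'b': factor to Z1 → b Z11 with Z11 → ε | Start.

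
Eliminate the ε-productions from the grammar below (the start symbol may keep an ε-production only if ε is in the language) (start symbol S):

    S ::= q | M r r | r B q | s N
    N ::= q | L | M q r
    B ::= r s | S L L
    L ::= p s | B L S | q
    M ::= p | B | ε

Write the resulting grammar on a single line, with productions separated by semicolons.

S ::= q | M r r | r r | r B q | s N; N ::= q | L | M q r | q r; B ::= r s | S L L; L ::= p s | B L S | q; M ::= p | B

The nullable symbols are {M}.
ε ∉ L(G), so no ε-production is kept.
Add the nullable-subset variants: S → M r r gives M r r | r r. N → M q r gives M q r | q r.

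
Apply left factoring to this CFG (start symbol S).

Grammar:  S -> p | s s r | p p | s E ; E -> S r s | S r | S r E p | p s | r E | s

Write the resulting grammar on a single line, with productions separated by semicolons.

S has alternatives sharing prefix 'p': factor to S → p S' with S' → ε | p.
S has alternatives sharing prefix 's': factor to S → s S'' with S'' → s r | E.
E has alternatives sharing prefix 'S r': factor to E → S r E' with E' → s | ε | E p.

S -> p S' | s S''; E -> p s | r E | s | S r E'; S' -> ε | p; S'' -> s r | E; E' -> s | ε | E p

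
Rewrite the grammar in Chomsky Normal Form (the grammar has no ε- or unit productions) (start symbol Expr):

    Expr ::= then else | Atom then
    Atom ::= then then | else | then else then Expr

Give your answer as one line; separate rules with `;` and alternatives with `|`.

Introduce a nonterminal for each terminal appearing in a rule of length ≥ 2: X1 → then, X2 → else.
Binarize each right-hand side of length ≥ 3 by chaining fresh nonterminals (Y1, Y2, …): affected rules were Atom → X1 X2 X1 Expr.

Expr ::= X1 X2 | Atom X1; Atom ::= X1 X1 | else | X1 Y1; X1 ::= then; X2 ::= else; Y1 ::= X2 Y2; Y2 ::= X1 Expr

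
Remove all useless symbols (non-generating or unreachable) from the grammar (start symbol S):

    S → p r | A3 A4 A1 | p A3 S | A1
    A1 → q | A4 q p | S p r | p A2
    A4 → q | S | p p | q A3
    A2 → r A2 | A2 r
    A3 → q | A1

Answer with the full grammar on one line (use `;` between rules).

Generating nonterminals: {A1, A3, A4, S}.
Reachable from S after that: {A1, A3, A4, S}.
Removed useless symbols: {A2} and every production mentioning them.

S → p r | A3 A4 A1 | p A3 S | A1; A1 → q | A4 q p | S p r; A4 → q | S | p p | q A3; A3 → q | A1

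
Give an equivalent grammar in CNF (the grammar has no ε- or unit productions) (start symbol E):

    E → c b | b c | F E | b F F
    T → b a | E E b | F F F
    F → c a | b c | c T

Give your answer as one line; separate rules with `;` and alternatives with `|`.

E → X1 X2 | X2 X1 | F E | X2 Y1; T → X2 X3 | E Y2 | F Y3; F → X1 X3 | X2 X1 | X1 T; X1 → c; X2 → b; X3 → a; Y1 → F F; Y2 → E X2; Y3 → F F

Introduce a nonterminal for each terminal appearing in a rule of length ≥ 2: X1 → c, X2 → b, X3 → a.
Binarize each right-hand side of length ≥ 3 by chaining fresh nonterminals (Y1, Y2, …): affected rules were E → X2 F F; T → E E X2; T → F F F.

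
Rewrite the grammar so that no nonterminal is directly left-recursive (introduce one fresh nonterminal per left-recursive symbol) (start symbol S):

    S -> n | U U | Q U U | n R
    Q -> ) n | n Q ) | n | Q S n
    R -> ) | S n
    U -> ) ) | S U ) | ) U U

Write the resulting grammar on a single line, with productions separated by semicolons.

Directly left-recursive nonterminal: Q.
For Q: α = {S n}, β = {) n, n Q ), n}. Rewrite as Q → β Q' and Q' → α Q' | ε.

S -> n | U U | Q U U | n R; Q -> ) n Q' | n Q ) Q' | n Q'; R -> ) | S n; U -> ) ) | S U ) | ) U U; Q' -> S n Q' | epsilon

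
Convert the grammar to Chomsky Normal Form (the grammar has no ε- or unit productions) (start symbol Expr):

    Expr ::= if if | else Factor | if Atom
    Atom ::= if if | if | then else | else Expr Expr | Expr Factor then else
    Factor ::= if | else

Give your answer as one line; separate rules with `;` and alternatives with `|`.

Introduce a nonterminal for each terminal appearing in a rule of length ≥ 2: X1 → if, X2 → else, X3 → then.
Binarize each right-hand side of length ≥ 3 by chaining fresh nonterminals (Y1, Y2, …): affected rules were Atom → X2 Expr Expr; Atom → Expr Factor X3 X2.

Expr ::= X1 X1 | X2 Factor | X1 Atom; Atom ::= X1 X1 | if | X3 X2 | X2 Y1 | Expr Y2; Factor ::= if | else; X1 ::= if; X2 ::= else; X3 ::= then; Y1 ::= Expr Expr; Y2 ::= Factor Y3; Y3 ::= X3 X2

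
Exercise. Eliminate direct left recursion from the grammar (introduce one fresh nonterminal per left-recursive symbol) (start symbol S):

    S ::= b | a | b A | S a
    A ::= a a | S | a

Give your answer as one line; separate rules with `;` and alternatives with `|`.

Directly left-recursive nonterminal: S.
For S: α = {a}, β = {b, a, b A}. Rewrite as S → β S' and S' → α S' | ε.

S ::= b S' | a S' | b A S'; A ::= a a | S | a; S' ::= a S' | epsilon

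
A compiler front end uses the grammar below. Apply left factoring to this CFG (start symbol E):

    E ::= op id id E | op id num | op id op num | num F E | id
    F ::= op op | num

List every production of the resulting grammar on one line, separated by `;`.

E has alternatives sharing prefix 'op id': factor to E → op id E' with E' → id E | num | op num.

E ::= num F E | id | op id E'; F ::= op op | num; E' ::= id E | num | op num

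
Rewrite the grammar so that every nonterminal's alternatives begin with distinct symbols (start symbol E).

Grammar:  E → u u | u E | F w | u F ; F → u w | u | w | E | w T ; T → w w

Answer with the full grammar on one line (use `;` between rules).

E has alternatives sharing prefix 'u': factor to E → u E' with E' → u | E | F.
F has alternatives sharing prefix 'u': factor to F → u F' with F' → w | ε.
F has alternatives sharing prefix 'w': factor to F → w F'' with F'' → ε | T.

E → F w | u E'; F → E | u F' | w F''; T → w w; E' → u | E | F; F' → w | ε; F'' → ε | T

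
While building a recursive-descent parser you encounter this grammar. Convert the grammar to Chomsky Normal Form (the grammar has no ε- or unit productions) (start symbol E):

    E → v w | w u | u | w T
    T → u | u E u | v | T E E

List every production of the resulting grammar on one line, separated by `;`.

Introduce a nonterminal for each terminal appearing in a rule of length ≥ 2: X1 → v, X2 → w, X3 → u.
Binarize each right-hand side of length ≥ 3 by chaining fresh nonterminals (Y1, Y2, …): affected rules were T → X3 E X3; T → T E E.

E → X1 X2 | X2 X3 | u | X2 T; T → u | X3 Y1 | v | T Y2; X1 → v; X2 → w; X3 → u; Y1 → E X3; Y2 → E E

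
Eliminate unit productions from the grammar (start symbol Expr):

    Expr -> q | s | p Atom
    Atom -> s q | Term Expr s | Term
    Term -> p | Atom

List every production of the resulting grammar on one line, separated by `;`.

Expr -> q | s | p Atom; Atom -> p | s q | Term Expr s; Term -> p | s q | Term Expr s

Unit pairs: Atom ⇒* {Term}; Term ⇒* {Atom}.
For each unit pair (A, B), copy every non-unit production of B to A, then drop all unit productions.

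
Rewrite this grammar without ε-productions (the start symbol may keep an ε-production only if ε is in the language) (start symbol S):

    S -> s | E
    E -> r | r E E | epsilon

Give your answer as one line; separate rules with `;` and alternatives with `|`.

S -> s | E | ε; E -> r | r E E | r E

The nullable symbols are {E, S}.
ε ∈ L(G) since S is nullable, so keep S → ε.
Expand every rule over subsets of its nullable positions: E → r E E gives r E E | r E.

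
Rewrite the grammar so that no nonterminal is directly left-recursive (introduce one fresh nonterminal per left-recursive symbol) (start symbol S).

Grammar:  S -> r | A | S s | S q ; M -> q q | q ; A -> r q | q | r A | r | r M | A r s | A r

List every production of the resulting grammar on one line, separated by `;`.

S -> r S' | A S'; M -> q q | q; A -> r q A' | q A' | r A A' | r A' | r M A'; S' -> s S' | q S' | epsilon; A' -> r s A' | r A' | epsilon

S, A are directly left-recursive.
For S: α = {s, q}, β = {r, A}. Rewrite as S → β S' and S' → α S' | ε.
For A: α = {r s, r}, β = {r q, q, r A, r, r M}. Rewrite as A → β A' and A' → α A' | ε.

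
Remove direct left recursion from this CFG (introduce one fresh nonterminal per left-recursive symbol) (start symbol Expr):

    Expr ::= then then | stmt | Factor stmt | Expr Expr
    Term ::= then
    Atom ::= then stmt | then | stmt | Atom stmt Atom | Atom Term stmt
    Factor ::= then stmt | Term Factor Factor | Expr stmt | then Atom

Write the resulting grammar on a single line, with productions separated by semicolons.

Expr ::= then then Expr1 | stmt Expr1 | Factor stmt Expr1; Term ::= then; Atom ::= then stmt Atom1 | then Atom1 | stmt Atom1; Factor ::= then stmt | Term Factor Factor | Expr stmt | then Atom; Expr1 ::= Expr Expr1 | eps; Atom1 ::= stmt Atom Atom1 | Term stmt Atom1 | eps

Directly left-recursive nonterminals: Expr, Atom.
For Expr: α = {Expr}, β = {then then, stmt, Factor stmt}. Rewrite as Expr → β Expr1 and Expr1 → α Expr1 | ε.
For Atom: α = {stmt Atom, Term stmt}, β = {then stmt, then, stmt}. Rewrite as Atom → β Atom1 and Atom1 → α Atom1 | ε.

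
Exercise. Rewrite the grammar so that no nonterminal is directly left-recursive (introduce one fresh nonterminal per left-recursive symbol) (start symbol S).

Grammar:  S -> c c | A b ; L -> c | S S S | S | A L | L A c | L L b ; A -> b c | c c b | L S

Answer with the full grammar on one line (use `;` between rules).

S -> c c | A b; L -> c L' | S S S L' | S L' | A L L'; A -> b c | c c b | L S; L' -> A c L' | L b L' | ε

Left recursion appears on L.
For L: α = {A c, L b}, β = {c, S S S, S, A L}. Rewrite as L → β L' and L' → α L' | ε.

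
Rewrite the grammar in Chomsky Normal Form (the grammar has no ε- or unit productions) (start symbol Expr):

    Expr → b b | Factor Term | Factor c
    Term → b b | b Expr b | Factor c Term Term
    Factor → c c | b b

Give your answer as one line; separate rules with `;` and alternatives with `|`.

Expr → X1 X1 | Factor Term | Factor X2; Term → X1 X1 | X1 Y1 | Factor Y2; Factor → X2 X2 | X1 X1; X1 → b; X2 → c; Y1 → Expr X1; Y2 → X2 Y3; Y3 → Term Term

Introduce a nonterminal for each terminal appearing in a rule of length ≥ 2: X1 → b, X2 → c.
Binarize each right-hand side of length ≥ 3 by chaining fresh nonterminals (Y1, Y2, …): affected rules were Term → X1 Expr X1; Term → Factor X2 Term Term.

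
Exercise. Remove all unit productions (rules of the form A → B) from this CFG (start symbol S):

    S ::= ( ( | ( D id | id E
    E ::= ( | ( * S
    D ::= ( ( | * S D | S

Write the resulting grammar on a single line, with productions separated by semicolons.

S ::= ( ( | ( D id | id E; E ::= ( | ( * S; D ::= ( ( | ( D id | id E | * S D

Unit pairs: D ⇒* {S}.
For each unit pair (A, B), copy every non-unit production of B to A, then drop all unit productions.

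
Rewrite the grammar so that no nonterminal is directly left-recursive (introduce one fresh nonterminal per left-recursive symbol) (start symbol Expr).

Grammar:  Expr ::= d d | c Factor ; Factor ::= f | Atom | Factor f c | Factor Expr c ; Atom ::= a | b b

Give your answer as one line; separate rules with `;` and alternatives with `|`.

Expr ::= d d | c Factor; Factor ::= f Factor1 | Atom Factor1; Atom ::= a | b b; Factor1 ::= f c Factor1 | Expr c Factor1 | ε

Directly left-recursive nonterminal: Factor.
For Factor: α = {f c, Expr c}, β = {f, Atom}. Rewrite as Factor → β Factor1 and Factor1 → α Factor1 | ε.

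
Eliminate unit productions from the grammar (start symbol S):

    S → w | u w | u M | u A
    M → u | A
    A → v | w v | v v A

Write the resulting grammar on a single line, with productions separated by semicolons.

Unit pairs: M ⇒* {A}.
For every A with A ⇒* B via unit rules, add B's non-unit alternatives to A; then delete every rule of the form X → Y.

S → w | u w | u M | u A; M → v | w v | v v A | u; A → v | w v | v v A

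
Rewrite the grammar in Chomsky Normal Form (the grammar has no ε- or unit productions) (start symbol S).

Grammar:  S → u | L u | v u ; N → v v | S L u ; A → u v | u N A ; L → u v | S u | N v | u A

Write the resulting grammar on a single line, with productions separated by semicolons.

Introduce a nonterminal for each terminal appearing in a rule of length ≥ 2: X1 → u, X2 → v.
Binarize each right-hand side of length ≥ 3 by chaining fresh nonterminals (Y1, Y2, …): affected rules were N → S L X1; A → X1 N A.

S → u | L X1 | X2 X1; N → X2 X2 | S Y1; A → X1 X2 | X1 Y2; L → X1 X2 | S X1 | N X2 | X1 A; X1 → u; X2 → v; Y1 → L X1; Y2 → N A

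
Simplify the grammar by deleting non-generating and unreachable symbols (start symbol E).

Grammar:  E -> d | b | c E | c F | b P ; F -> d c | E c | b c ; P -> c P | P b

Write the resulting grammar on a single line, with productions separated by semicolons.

Generating nonterminals: {E, F}.
Reachable from E after that: {E, F}.
Removed useless symbols: {P} and every production mentioning them.

E -> d | b | c E | c F; F -> d c | E c | b c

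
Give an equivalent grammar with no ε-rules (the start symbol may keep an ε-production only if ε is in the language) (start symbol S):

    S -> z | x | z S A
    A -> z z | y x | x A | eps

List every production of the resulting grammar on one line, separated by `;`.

S -> z | x | z S A | z S; A -> z z | y x | x A | x

The nullable symbols are {A}.
ε ∉ L(G), so no ε-production is kept.
Add the nullable-subset variants: S → z S A gives z S A | z S. A → x A gives x A | x.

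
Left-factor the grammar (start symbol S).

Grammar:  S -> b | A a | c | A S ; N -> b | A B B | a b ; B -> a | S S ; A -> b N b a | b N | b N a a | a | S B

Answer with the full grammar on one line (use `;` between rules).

S has alternatives sharing prefix 'A': factor to S → A S' with S' → a | S.
A has alternatives sharing prefix 'b N': factor to A → b N A' with A' → b a | ε | a a.

S -> b | c | A S'; N -> b | A B B | a b; B -> a | S S; A -> a | S B | b N A'; S' -> a | S; A' -> b a | ε | a a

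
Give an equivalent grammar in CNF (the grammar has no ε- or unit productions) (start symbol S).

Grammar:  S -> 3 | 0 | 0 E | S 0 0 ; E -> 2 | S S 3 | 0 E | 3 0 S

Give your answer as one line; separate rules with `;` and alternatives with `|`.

Introduce a nonterminal for each terminal appearing in a rule of length ≥ 2: X1 → 0, X2 → 3.
Binarize each right-hand side of length ≥ 3 by chaining fresh nonterminals (Y1, Y2, …): affected rules were S → S X1 X1; E → S S X2; E → X2 X1 S.

S -> 3 | 0 | X1 E | S Y1; E -> 2 | S Y2 | X1 E | X2 Y3; X1 -> 0; X2 -> 3; Y1 -> X1 X1; Y2 -> S X2; Y3 -> X1 S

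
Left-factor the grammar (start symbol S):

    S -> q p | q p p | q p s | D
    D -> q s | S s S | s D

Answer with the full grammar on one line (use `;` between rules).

S -> D | q p S'; D -> q s | S s S | s D; S' -> epsilon | p | s

S has alternatives sharing prefix 'q p': factor to S → q p S' with S' → ε | p | s.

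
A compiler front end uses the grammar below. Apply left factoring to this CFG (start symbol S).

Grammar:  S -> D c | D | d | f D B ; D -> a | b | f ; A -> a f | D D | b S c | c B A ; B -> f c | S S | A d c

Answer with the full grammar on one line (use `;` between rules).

S -> d | f D B | D S'; D -> a | b | f; A -> a f | D D | b S c | c B A; B -> f c | S S | A d c; S' -> c | ε

S has alternatives sharing prefix 'D': factor to S → D S' with S' → c | ε.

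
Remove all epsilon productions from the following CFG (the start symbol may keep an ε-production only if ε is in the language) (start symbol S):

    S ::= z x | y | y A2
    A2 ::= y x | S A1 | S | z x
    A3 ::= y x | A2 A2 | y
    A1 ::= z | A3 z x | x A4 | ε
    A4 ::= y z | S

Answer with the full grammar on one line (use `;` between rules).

S ::= z x | y | y A2; A2 ::= y x | S A1 | S | z x; A3 ::= y x | A2 A2 | y; A1 ::= z | A3 z x | x A4; A4 ::= y z | S

Nullable set = {A1}.
ε ∉ L(G), so no ε-production is kept.
Expand every rule over subsets of its nullable positions: A2 → S A1 gives S A1 | S.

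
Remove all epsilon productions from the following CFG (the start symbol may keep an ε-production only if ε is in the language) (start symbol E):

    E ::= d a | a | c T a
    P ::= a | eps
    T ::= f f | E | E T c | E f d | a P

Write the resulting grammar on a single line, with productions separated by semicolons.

The nullable symbols are {P}.
ε ∉ L(G), so no ε-production is kept.
For each production, add variants omitting each subset of nullable occurrences: T → a P gives a P | a.

E ::= d a | a | c T a; P ::= a; T ::= f f | E | E T c | E f d | a P | a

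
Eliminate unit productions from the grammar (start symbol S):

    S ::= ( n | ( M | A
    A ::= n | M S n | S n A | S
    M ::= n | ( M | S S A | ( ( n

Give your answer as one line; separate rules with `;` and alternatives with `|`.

Unit pairs: A ⇒* {S}; S ⇒* {A}.
Replace each nonterminal's rules with the union of the non-unit rules of every nonterminal it unit-derives.

S ::= ( n | ( M | n | M S n | S n A; A ::= ( n | ( M | n | M S n | S n A; M ::= n | ( M | S S A | ( ( n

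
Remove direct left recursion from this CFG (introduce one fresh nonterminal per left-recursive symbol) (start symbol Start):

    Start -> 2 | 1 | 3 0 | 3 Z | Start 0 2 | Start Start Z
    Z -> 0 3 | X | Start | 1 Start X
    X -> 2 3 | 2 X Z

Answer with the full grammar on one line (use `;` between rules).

Start -> 2 Start1 | 1 Start1 | 3 0 Start1 | 3 Z Start1; Z -> 0 3 | X | Start | 1 Start X; X -> 2 3 | 2 X Z; Start1 -> 0 2 Start1 | Start Z Start1 | ε

Left recursion appears on Start.
For Start: α = {0 2, Start Z}, β = {2, 1, 3 0, 3 Z}. Rewrite as Start → β Start1 and Start1 → α Start1 | ε.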